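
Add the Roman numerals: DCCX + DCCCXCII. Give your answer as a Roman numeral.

DCCX = 710
DCCCXCII = 892
710 + 892 = 1602

MDCII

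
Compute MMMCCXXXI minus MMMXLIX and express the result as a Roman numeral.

MMMCCXXXI = 3231
MMMXLIX = 3049
3231 - 3049 = 182

CLXXXII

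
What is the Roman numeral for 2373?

Convert 2373 to Roman numerals:
  2373 contains 2×1000 (MM)
  373 contains 3×100 (CCC)
  73 contains 1×50 (L)
  23 contains 2×10 (XX)
  3 contains 3×1 (III)

MMCCCLXXIII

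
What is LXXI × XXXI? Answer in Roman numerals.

LXXI = 71
XXXI = 31
71 × 31 = 2201

MMCCI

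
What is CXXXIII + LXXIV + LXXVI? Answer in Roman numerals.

CXXXIII = 133, LXXIV = 74, LXXVI = 76
133 + 74 = 207
207 + 76 = 283

CCLXXXIII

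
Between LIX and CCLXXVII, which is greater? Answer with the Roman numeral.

LIX = 59
CCLXXVII = 277
277 is larger

CCLXXVII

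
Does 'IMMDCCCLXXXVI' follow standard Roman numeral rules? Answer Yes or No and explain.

'IMMDCCCLXXXVI': Invalid subtractive combination: IM

No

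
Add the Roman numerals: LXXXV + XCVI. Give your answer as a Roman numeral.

LXXXV = 85
XCVI = 96
85 + 96 = 181

CLXXXI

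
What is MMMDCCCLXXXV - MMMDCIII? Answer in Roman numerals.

MMMDCCCLXXXV = 3885
MMMDCIII = 3603
3885 - 3603 = 282

CCLXXXII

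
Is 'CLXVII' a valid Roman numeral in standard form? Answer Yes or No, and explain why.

'CLXVII': Check the rules: uses only the symbols I, V, X, L, C, D, M; no symbol is repeated more than three times in a row; V, L and D each appear at most once; no smaller symbol precedes a larger one (values never increase from left to right). Value: C (100) + L (50) + X (10) + V (5) + I (1) + I (1) = 167. So it is a valid standard Roman numeral.

Yes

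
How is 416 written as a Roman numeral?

Convert 416 to Roman numerals:
  416 contains 1×400 (CD)
  16 contains 1×10 (X)
  6 contains 1×5 (V)
  1 contains 1×1 (I)

CDXVI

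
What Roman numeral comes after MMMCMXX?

MMMCMXX = 3920, so the next integer is 3920 + 1 = 3921

MMMCMXXI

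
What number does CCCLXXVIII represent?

CCCLXXVIII: C=100, C=100, C=100, L=50, X=10, X=10, V=5, I=1, I=1, I=1
100 + 100 + 100 + 50 + 10 + 10 + 5 + 1 + 1 + 1 = 378

378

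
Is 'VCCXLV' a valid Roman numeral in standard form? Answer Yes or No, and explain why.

'VCCXLV': V should not appear more than once

No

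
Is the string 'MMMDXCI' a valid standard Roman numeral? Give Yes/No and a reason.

'MMMDXCI': Check the rules: uses only the symbols I, V, X, L, C, D, M; no symbol is repeated more than three times in a row; V, L and D each appear at most once; the only place a smaller symbol precedes a larger one is the allowed subtractive pair XC, the symbol right after such a pair (if any) is smaller than the pair's first symbol, and otherwise the values never increase from left to right. Value: M (1000) + M (1000) + M (1000) + D (500) + XC (90) + I (1) = 3591. So it is a valid standard Roman numeral.

Yes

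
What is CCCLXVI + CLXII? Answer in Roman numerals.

CCCLXVI = 366
CLXII = 162
366 + 162 = 528

DXXVIII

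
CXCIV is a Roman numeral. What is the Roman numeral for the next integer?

CXCIV = 194; next is 195

CXCV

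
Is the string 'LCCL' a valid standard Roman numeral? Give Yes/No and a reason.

'LCCL': L should not appear more than once

No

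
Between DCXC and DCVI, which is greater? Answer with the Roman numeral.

DCXC = 690
DCVI = 606
690 is larger

DCXC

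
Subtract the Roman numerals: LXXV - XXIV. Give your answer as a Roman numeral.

LXXV = 75
XXIV = 24
75 - 24 = 51

LI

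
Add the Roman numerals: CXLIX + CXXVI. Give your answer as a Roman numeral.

CXLIX = 149
CXXVI = 126
149 + 126 = 275

CCLXXV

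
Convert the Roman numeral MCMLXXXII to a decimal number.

MCMLXXXII: M=1000, CM=900, L=50, X=10, X=10, X=10, I=1, I=1
1000 + 900 + 50 + 10 + 10 + 10 + 1 + 1 = 1982

1982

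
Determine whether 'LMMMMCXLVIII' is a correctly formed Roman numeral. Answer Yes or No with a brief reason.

'LMMMMCXLVIII': More than 3 consecutive M's

No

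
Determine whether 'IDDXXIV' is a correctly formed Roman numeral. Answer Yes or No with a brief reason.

'IDDXXIV': D should not appear more than once

No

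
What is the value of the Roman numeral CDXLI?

CDXLI: CD=400, XL=40, I=1
400 + 40 + 1 = 441

441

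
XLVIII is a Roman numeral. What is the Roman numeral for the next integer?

XLVIII = 48; next is 49

XLIX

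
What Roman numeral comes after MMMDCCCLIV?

MMMDCCCLIV = 3854, so the next integer is 3854 + 1 = 3855

MMMDCCCLV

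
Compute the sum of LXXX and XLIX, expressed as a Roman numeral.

LXXX = 80
XLIX = 49
80 + 49 = 129

CXXIX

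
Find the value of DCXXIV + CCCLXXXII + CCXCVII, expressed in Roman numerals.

DCXXIV = 624, CCCLXXXII = 382, CCXCVII = 297
624 + 382 = 1006
1006 + 297 = 1303

MCCCIII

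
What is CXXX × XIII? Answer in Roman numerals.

CXXX = 130
XIII = 13
130 × 13 = 1690

MDCXC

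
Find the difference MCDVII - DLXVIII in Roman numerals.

MCDVII = 1407
DLXVIII = 568
1407 - 568 = 839

DCCCXXXIX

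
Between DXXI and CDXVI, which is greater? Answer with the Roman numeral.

DXXI = 521
CDXVI = 416
521 is larger

DXXI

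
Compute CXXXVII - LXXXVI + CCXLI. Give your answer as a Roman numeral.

CXXXVII = 137, LXXXVI = 86, CCXLI = 241
137 - 86 = 51
51 + 241 = 292

CCXCII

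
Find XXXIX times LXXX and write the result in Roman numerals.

XXXIX = 39
LXXX = 80
39 × 80 = 3120

MMMCXX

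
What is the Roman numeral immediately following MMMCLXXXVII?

MMMCLXXXVII = 3187; next is 3188

MMMCLXXXVIII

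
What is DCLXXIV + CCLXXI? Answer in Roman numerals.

DCLXXIV = 674
CCLXXI = 271
674 + 271 = 945

CMXLV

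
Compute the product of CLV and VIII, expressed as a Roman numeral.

CLV = 155
VIII = 8
155 × 8 = 1240

MCCXL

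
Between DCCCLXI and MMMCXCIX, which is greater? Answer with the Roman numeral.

DCCCLXI = 861
MMMCXCIX = 3199
3199 is larger

MMMCXCIX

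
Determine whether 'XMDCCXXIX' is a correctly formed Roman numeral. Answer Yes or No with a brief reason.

'XMDCCXXIX': Invalid subtractive combination: XM

No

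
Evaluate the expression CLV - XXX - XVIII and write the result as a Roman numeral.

CLV = 155, XXX = 30, XVIII = 18
155 - 30 = 125
125 - 18 = 107

CVII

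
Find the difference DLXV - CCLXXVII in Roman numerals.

DLXV = 565
CCLXXVII = 277
565 - 277 = 288

CCLXXXVIII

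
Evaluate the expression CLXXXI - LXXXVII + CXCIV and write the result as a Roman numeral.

CLXXXI = 181, LXXXVII = 87, CXCIV = 194
181 - 87 = 94
94 + 194 = 288

CCLXXXVIII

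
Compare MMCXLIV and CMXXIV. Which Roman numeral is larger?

MMCXLIV = 2144
CMXXIV = 924
2144 is larger

MMCXLIV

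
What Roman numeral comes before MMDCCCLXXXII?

MMDCCCLXXXII = 2882; previous is 2881

MMDCCCLXXXI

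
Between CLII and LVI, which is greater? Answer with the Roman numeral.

CLII = 152
LVI = 56
152 is larger

CLII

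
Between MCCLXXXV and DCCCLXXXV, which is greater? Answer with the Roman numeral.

MCCLXXXV = 1285
DCCCLXXXV = 885
1285 is larger

MCCLXXXV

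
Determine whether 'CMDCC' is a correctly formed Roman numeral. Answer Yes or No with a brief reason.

'CMDCC': C (position 1) comes before the larger symbol D (position 3) without being directly in front of it as a subtractive pair; apart from IV, IX, XL, XC, CD and CM, symbols must go from largest to smallest

No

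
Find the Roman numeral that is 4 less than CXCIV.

CXCIV = 194
194 - 4 = 190

CXC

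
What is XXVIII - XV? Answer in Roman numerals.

XXVIII = 28
XV = 15
28 - 15 = 13

XIII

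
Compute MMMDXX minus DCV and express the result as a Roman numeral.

MMMDXX = 3520
DCV = 605
3520 - 605 = 2915

MMCMXV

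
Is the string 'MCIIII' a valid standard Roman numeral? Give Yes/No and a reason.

'MCIIII': More than 3 consecutive I's

No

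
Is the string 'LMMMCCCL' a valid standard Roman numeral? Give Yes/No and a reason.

'LMMMCCCL': L should not appear more than once

No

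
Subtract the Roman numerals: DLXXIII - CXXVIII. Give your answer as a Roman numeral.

DLXXIII = 573
CXXVIII = 128
573 - 128 = 445

CDXLV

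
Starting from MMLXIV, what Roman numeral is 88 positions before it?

MMLXIV = 2064
2064 - 88 = 1976

MCMLXXVI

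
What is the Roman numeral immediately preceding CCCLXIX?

CCCLXIX = 369, so the previous integer is 369 - 1 = 368

CCCLXVIII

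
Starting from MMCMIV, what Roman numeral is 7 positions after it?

MMCMIV = 2904
2904 + 7 = 2911

MMCMXI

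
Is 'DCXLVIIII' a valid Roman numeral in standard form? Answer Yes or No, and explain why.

'DCXLVIIII': More than 3 consecutive I's

No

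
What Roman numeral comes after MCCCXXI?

MCCCXXI = 1321, so the next integer is 1321 + 1 = 1322

MCCCXXII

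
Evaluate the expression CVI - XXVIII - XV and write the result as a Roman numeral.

CVI = 106, XXVIII = 28, XV = 15
106 - 28 = 78
78 - 15 = 63

LXIII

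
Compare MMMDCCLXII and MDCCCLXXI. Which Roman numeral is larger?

MMMDCCLXII = 3762
MDCCCLXXI = 1871
3762 is larger

MMMDCCLXII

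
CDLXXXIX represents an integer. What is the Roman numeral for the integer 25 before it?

CDLXXXIX = 489
489 - 25 = 464

CDLXIV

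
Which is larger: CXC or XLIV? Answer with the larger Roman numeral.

CXC = 190
XLIV = 44
190 is larger

CXC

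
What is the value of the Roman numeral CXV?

CXV: C=100, X=10, V=5
100 + 10 + 5 = 115

115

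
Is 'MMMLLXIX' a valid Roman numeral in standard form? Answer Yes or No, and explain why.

'MMMLLXIX': L should not appear more than once

No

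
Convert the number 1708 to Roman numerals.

Convert 1708 to Roman numerals:
  1708 contains 1×1000 (M)
  708 contains 1×500 (D)
  208 contains 2×100 (CC)
  8 contains 1×5 (V)
  3 contains 3×1 (III)

MDCCVIII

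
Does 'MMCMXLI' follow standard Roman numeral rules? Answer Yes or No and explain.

'MMCMXLI': Check the rules: uses only the symbols I, V, X, L, C, D, M; no symbol is repeated more than three times in a row; V, L and D each appear at most once; the only places a smaller symbol precedes a larger one are the allowed subtractive pairs CM, XL, the symbol right after such a pair (if any) is smaller than the pair's first symbol, and otherwise the values never increase from left to right. Value: M (1000) + M (1000) + CM (900) + XL (40) + I (1) = 2941. So it is a valid standard Roman numeral.

Yes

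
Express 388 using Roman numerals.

Convert 388 to Roman numerals:
  388 contains 3×100 (CCC)
  88 contains 1×50 (L)
  38 contains 3×10 (XXX)
  8 contains 1×5 (V)
  3 contains 3×1 (III)

CCCLXXXVIII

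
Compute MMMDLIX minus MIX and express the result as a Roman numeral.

MMMDLIX = 3559
MIX = 1009
3559 - 1009 = 2550

MMDL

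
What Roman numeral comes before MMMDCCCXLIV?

MMMDCCCXLIV = 3844, so the previous integer is 3844 - 1 = 3843

MMMDCCCXLIII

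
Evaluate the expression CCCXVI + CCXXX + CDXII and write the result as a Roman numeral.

CCCXVI = 316, CCXXX = 230, CDXII = 412
316 + 230 = 546
546 + 412 = 958

CMLVIII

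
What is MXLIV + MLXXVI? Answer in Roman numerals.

MXLIV = 1044
MLXXVI = 1076
1044 + 1076 = 2120

MMCXX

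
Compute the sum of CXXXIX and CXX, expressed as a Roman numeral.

CXXXIX = 139
CXX = 120
139 + 120 = 259

CCLIX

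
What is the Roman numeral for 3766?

Convert 3766 to Roman numerals:
  3766 contains 3×1000 (MMM)
  766 contains 1×500 (D)
  266 contains 2×100 (CC)
  66 contains 1×50 (L)
  16 contains 1×10 (X)
  6 contains 1×5 (V)
  1 contains 1×1 (I)

MMMDCCLXVI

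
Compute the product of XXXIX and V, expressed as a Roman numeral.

XXXIX = 39
V = 5
39 × 5 = 195

CXCV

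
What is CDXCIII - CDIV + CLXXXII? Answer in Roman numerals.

CDXCIII = 493, CDIV = 404, CLXXXII = 182
493 - 404 = 89
89 + 182 = 271

CCLXXI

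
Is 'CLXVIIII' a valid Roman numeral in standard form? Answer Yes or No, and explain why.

'CLXVIIII': More than 3 consecutive I's

No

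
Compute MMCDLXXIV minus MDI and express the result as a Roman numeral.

MMCDLXXIV = 2474
MDI = 1501
2474 - 1501 = 973

CMLXXIII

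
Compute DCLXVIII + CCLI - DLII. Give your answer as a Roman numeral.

DCLXVIII = 668, CCLI = 251, DLII = 552
668 + 251 = 919
919 - 552 = 367

CCCLXVII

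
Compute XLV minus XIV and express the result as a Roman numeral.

XLV = 45
XIV = 14
45 - 14 = 31

XXXI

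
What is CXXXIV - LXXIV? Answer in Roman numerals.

CXXXIV = 134
LXXIV = 74
134 - 74 = 60

LX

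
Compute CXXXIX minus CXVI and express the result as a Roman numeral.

CXXXIX = 139
CXVI = 116
139 - 116 = 23

XXIII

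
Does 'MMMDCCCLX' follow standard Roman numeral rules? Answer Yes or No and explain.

'MMMDCCCLX': Check the rules: uses only the symbols I, V, X, L, C, D, M; no symbol is repeated more than three times in a row; V, L and D each appear at most once; no smaller symbol precedes a larger one (values never increase from left to right). Value: M (1000) + M (1000) + M (1000) + D (500) + C (100) + C (100) + C (100) + L (50) + X (10) = 3860. So it is a valid standard Roman numeral.

Yes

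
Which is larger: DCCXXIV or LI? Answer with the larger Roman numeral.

DCCXXIV = 724
LI = 51
724 is larger

DCCXXIV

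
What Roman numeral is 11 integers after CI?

CI = 101
101 + 11 = 112

CXII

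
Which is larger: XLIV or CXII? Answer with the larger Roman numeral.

XLIV = 44
CXII = 112
112 is larger

CXII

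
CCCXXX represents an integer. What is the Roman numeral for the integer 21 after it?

CCCXXX = 330
330 + 21 = 351

CCCLI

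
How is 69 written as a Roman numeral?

Convert 69 to Roman numerals:
  69 contains 1×50 (L)
  19 contains 1×10 (X)
  9 contains 1×9 (IX)

LXIX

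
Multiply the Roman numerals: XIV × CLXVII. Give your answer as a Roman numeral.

XIV = 14
CLXVII = 167
14 × 167 = 2338

MMCCCXXXVIII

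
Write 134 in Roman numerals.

Convert 134 to Roman numerals:
  134 contains 1×100 (C)
  34 contains 3×10 (XXX)
  4 contains 1×4 (IV)

CXXXIV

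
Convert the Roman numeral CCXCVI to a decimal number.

CCXCVI: C=100, C=100, XC=90, V=5, I=1
100 + 100 + 90 + 5 + 1 = 296

296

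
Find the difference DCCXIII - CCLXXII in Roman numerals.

DCCXIII = 713
CCLXXII = 272
713 - 272 = 441

CDXLI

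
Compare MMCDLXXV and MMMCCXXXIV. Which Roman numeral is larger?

MMCDLXXV = 2475
MMMCCXXXIV = 3234
3234 is larger

MMMCCXXXIV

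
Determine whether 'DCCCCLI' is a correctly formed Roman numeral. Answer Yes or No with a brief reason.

'DCCCCLI': More than 3 consecutive C's

No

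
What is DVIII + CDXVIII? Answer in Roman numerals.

DVIII = 508
CDXVIII = 418
508 + 418 = 926

CMXXVI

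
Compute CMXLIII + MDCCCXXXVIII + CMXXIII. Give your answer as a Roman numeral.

CMXLIII = 943, MDCCCXXXVIII = 1838, CMXXIII = 923
943 + 1838 = 2781
2781 + 923 = 3704

MMMDCCIV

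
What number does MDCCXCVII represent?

MDCCXCVII: M=1000, D=500, C=100, C=100, XC=90, V=5, I=1, I=1
1000 + 500 + 100 + 100 + 90 + 5 + 1 + 1 = 1797

1797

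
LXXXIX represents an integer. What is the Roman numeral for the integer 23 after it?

LXXXIX = 89
89 + 23 = 112

CXII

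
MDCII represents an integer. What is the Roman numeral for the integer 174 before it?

MDCII = 1602
1602 - 174 = 1428

MCDXXVIII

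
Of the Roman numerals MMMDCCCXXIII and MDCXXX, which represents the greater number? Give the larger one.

MMMDCCCXXIII = 3823
MDCXXX = 1630
3823 is larger

MMMDCCCXXIII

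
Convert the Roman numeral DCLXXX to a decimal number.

DCLXXX: D=500, C=100, L=50, X=10, X=10, X=10
500 + 100 + 50 + 10 + 10 + 10 = 680

680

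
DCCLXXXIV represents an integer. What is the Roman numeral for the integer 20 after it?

DCCLXXXIV = 784
784 + 20 = 804

DCCCIV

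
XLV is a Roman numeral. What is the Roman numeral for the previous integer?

XLV = 45; previous is 44

XLIV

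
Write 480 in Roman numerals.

Convert 480 to Roman numerals:
  480 contains 1×400 (CD)
  80 contains 1×50 (L)
  30 contains 3×10 (XXX)

CDLXXX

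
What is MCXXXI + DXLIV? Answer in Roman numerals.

MCXXXI = 1131
DXLIV = 544
1131 + 544 = 1675

MDCLXXV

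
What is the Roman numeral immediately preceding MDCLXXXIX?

MDCLXXXIX = 1689; previous is 1688

MDCLXXXVIII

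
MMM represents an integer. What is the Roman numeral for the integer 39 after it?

MMM = 3000
3000 + 39 = 3039

MMMXXXIX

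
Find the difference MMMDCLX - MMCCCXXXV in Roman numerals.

MMMDCLX = 3660
MMCCCXXXV = 2335
3660 - 2335 = 1325

MCCCXXV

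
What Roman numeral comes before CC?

CC = 200; previous is 199

CXCIX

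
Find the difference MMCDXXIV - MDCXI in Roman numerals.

MMCDXXIV = 2424
MDCXI = 1611
2424 - 1611 = 813

DCCCXIII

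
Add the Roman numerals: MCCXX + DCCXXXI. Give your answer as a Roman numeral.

MCCXX = 1220
DCCXXXI = 731
1220 + 731 = 1951

MCMLI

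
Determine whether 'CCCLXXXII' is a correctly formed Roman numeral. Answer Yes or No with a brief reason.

'CCCLXXXII': Check the rules: uses only the symbols I, V, X, L, C, D, M; no symbol is repeated more than three times in a row; V, L and D each appear at most once; no smaller symbol precedes a larger one (values never increase from left to right). Value: C (100) + C (100) + C (100) + L (50) + X (10) + X (10) + X (10) + I (1) + I (1) = 382. So it is a valid standard Roman numeral.

Yes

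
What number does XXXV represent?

XXXV: X=10, X=10, X=10, V=5
10 + 10 + 10 + 5 = 35

35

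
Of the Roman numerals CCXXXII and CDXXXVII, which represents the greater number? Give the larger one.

CCXXXII = 232
CDXXXVII = 437
437 is larger

CDXXXVII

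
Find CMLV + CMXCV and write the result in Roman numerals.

CMLV = 955
CMXCV = 995
955 + 995 = 1950

MCML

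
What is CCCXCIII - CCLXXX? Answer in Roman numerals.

CCCXCIII = 393
CCLXXX = 280
393 - 280 = 113

CXIII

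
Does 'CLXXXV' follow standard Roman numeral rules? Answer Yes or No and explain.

'CLXXXV': Check the rules: uses only the symbols I, V, X, L, C, D, M; no symbol is repeated more than three times in a row; V, L and D each appear at most once; no smaller symbol precedes a larger one (values never increase from left to right). Value: C (100) + L (50) + X (10) + X (10) + X (10) + V (5) = 185. So it is a valid standard Roman numeral.

Yes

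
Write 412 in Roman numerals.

Convert 412 to Roman numerals:
  412 contains 1×400 (CD)
  12 contains 1×10 (X)
  2 contains 2×1 (II)

CDXII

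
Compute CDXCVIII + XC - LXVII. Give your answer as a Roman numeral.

CDXCVIII = 498, XC = 90, LXVII = 67
498 + 90 = 588
588 - 67 = 521

DXXI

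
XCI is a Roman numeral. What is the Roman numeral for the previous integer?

XCI = 91; previous is 90

XC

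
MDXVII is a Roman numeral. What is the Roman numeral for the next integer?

MDXVII = 1517; next is 1518

MDXVIII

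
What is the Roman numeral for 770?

Convert 770 to Roman numerals:
  770 contains 1×500 (D)
  270 contains 2×100 (CC)
  70 contains 1×50 (L)
  20 contains 2×10 (XX)

DCCLXX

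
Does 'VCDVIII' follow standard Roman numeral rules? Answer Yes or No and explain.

'VCDVIII': V should not appear more than once

No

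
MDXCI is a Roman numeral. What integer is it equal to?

MDXCI: M=1000, D=500, XC=90, I=1
1000 + 500 + 90 + 1 = 1591

1591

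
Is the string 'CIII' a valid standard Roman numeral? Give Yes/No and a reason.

'CIII': Check the rules: uses only the symbols I, V, X, L, C, D, M; no symbol is repeated more than three times in a row; V, L and D each appear at most once; no smaller symbol precedes a larger one (values never increase from left to right). Value: C (100) + I (1) + I (1) + I (1) = 103. So it is a valid standard Roman numeral.

Yes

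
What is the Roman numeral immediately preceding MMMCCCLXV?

MMMCCCLXV = 3365; previous is 3364

MMMCCCLXIV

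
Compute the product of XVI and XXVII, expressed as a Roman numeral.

XVI = 16
XXVII = 27
16 × 27 = 432

CDXXXII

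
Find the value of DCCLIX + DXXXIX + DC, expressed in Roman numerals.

DCCLIX = 759, DXXXIX = 539, DC = 600
759 + 539 = 1298
1298 + 600 = 1898

MDCCCXCVIII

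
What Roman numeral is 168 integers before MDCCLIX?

MDCCLIX = 1759
1759 - 168 = 1591

MDXCI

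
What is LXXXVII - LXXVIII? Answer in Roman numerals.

LXXXVII = 87
LXXVIII = 78
87 - 78 = 9

IX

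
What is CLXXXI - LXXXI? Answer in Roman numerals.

CLXXXI = 181
LXXXI = 81
181 - 81 = 100

C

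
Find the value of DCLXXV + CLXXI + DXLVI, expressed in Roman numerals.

DCLXXV = 675, CLXXI = 171, DXLVI = 546
675 + 171 = 846
846 + 546 = 1392

MCCCXCII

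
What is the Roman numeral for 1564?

Convert 1564 to Roman numerals:
  1564 contains 1×1000 (M)
  564 contains 1×500 (D)
  64 contains 1×50 (L)
  14 contains 1×10 (X)
  4 contains 1×4 (IV)

MDLXIV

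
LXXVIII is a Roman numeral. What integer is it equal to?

LXXVIII: L=50, X=10, X=10, V=5, I=1, I=1, I=1
50 + 10 + 10 + 5 + 1 + 1 + 1 = 78

78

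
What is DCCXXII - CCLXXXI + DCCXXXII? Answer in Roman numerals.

DCCXXII = 722, CCLXXXI = 281, DCCXXXII = 732
722 - 281 = 441
441 + 732 = 1173

MCLXXIII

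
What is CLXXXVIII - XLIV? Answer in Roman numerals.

CLXXXVIII = 188
XLIV = 44
188 - 44 = 144

CXLIV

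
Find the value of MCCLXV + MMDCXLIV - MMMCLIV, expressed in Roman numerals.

MCCLXV = 1265, MMDCXLIV = 2644, MMMCLIV = 3154
1265 + 2644 = 3909
3909 - 3154 = 755

DCCLV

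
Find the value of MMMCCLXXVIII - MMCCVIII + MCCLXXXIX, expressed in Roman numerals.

MMMCCLXXVIII = 3278, MMCCVIII = 2208, MCCLXXXIX = 1289
3278 - 2208 = 1070
1070 + 1289 = 2359

MMCCCLIX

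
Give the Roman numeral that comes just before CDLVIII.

CDLVIII = 458, so the previous integer is 458 - 1 = 457

CDLVII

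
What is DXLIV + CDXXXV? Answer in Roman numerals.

DXLIV = 544
CDXXXV = 435
544 + 435 = 979

CMLXXIX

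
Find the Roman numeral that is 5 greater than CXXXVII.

CXXXVII = 137
137 + 5 = 142

CXLII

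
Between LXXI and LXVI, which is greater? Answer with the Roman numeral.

LXXI = 71
LXVI = 66
71 is larger

LXXI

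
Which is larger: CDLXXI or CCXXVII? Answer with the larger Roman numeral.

CDLXXI = 471
CCXXVII = 227
471 is larger

CDLXXI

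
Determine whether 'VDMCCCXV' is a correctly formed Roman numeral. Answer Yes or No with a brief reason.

'VDMCCCXV': V should not appear more than once

No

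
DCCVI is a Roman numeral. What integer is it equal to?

DCCVI: D=500, C=100, C=100, V=5, I=1
500 + 100 + 100 + 5 + 1 = 706

706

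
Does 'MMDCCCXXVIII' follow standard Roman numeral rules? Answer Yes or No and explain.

'MMDCCCXXVIII': Check the rules: uses only the symbols I, V, X, L, C, D, M; no symbol is repeated more than three times in a row; V, L and D each appear at most once; no smaller symbol precedes a larger one (values never increase from left to right). Value: M (1000) + M (1000) + D (500) + C (100) + C (100) + C (100) + X (10) + X (10) + V (5) + I (1) + I (1) + I (1) = 2828. So it is a valid standard Roman numeral.

Yes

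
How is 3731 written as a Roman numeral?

Convert 3731 to Roman numerals:
  3731 contains 3×1000 (MMM)
  731 contains 1×500 (D)
  231 contains 2×100 (CC)
  31 contains 3×10 (XXX)
  1 contains 1×1 (I)

MMMDCCXXXI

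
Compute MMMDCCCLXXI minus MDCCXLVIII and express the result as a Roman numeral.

MMMDCCCLXXI = 3871
MDCCXLVIII = 1748
3871 - 1748 = 2123

MMCXXIII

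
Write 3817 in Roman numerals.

Convert 3817 to Roman numerals:
  3817 contains 3×1000 (MMM)
  817 contains 1×500 (D)
  317 contains 3×100 (CCC)
  17 contains 1×10 (X)
  7 contains 1×5 (V)
  2 contains 2×1 (II)

MMMDCCCXVII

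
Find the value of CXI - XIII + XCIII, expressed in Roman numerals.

CXI = 111, XIII = 13, XCIII = 93
111 - 13 = 98
98 + 93 = 191

CXCI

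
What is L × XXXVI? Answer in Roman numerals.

L = 50
XXXVI = 36
50 × 36 = 1800

MDCCC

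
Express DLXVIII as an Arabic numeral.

DLXVIII: D=500, L=50, X=10, V=5, I=1, I=1, I=1
500 + 50 + 10 + 5 + 1 + 1 + 1 = 568

568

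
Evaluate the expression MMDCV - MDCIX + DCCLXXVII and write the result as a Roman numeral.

MMDCV = 2605, MDCIX = 1609, DCCLXXVII = 777
2605 - 1609 = 996
996 + 777 = 1773

MDCCLXXIII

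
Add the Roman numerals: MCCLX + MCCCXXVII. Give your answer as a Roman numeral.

MCCLX = 1260
MCCCXXVII = 1327
1260 + 1327 = 2587

MMDLXXXVII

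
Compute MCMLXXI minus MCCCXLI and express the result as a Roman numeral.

MCMLXXI = 1971
MCCCXLI = 1341
1971 - 1341 = 630

DCXXX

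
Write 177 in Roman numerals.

Convert 177 to Roman numerals:
  177 contains 1×100 (C)
  77 contains 1×50 (L)
  27 contains 2×10 (XX)
  7 contains 1×5 (V)
  2 contains 2×1 (II)

CLXXVII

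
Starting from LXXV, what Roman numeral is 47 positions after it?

LXXV = 75
75 + 47 = 122

CXXII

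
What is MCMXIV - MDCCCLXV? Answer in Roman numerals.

MCMXIV = 1914
MDCCCLXV = 1865
1914 - 1865 = 49

XLIX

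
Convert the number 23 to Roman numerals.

Convert 23 to Roman numerals:
  23 contains 2×10 (XX)
  3 contains 3×1 (III)

XXIII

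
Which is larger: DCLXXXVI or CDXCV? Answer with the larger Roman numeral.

DCLXXXVI = 686
CDXCV = 495
686 is larger

DCLXXXVI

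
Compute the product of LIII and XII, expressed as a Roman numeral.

LIII = 53
XII = 12
53 × 12 = 636

DCXXXVI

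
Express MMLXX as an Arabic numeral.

MMLXX: M=1000, M=1000, L=50, X=10, X=10
1000 + 1000 + 50 + 10 + 10 = 2070

2070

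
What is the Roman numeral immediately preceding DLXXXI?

DLXXXI = 581, so the previous integer is 581 - 1 = 580

DLXXX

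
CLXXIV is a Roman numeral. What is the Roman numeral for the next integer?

CLXXIV = 174, so the next integer is 174 + 1 = 175

CLXXV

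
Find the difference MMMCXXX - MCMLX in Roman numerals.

MMMCXXX = 3130
MCMLX = 1960
3130 - 1960 = 1170

MCLXX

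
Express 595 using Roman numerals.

Convert 595 to Roman numerals:
  595 contains 1×500 (D)
  95 contains 1×90 (XC)
  5 contains 1×5 (V)

DXCV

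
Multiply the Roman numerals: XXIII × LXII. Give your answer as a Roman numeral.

XXIII = 23
LXII = 62
23 × 62 = 1426

MCDXXVI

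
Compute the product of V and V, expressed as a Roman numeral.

V = 5
V = 5
5 × 5 = 25

XXV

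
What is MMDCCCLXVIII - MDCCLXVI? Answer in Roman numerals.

MMDCCCLXVIII = 2868
MDCCLXVI = 1766
2868 - 1766 = 1102

MCII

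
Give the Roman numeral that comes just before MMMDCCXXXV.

MMMDCCXXXV = 3735; previous is 3734

MMMDCCXXXIV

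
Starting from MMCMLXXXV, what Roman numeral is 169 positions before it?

MMCMLXXXV = 2985
2985 - 169 = 2816

MMDCCCXVI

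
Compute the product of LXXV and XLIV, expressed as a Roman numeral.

LXXV = 75
XLIV = 44
75 × 44 = 3300

MMMCCC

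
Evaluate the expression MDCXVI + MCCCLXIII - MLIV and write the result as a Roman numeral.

MDCXVI = 1616, MCCCLXIII = 1363, MLIV = 1054
1616 + 1363 = 2979
2979 - 1054 = 1925

MCMXXV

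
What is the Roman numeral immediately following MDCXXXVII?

MDCXXXVII = 1637, so the next integer is 1637 + 1 = 1638

MDCXXXVIII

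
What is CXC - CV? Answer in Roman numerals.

CXC = 190
CV = 105
190 - 105 = 85

LXXXV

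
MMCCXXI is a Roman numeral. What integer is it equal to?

MMCCXXI: M=1000, M=1000, C=100, C=100, X=10, X=10, I=1
1000 + 1000 + 100 + 100 + 10 + 10 + 1 = 2221

2221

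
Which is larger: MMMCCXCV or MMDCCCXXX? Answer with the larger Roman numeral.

MMMCCXCV = 3295
MMDCCCXXX = 2830
3295 is larger

MMMCCXCV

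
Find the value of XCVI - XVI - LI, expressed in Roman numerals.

XCVI = 96, XVI = 16, LI = 51
96 - 16 = 80
80 - 51 = 29

XXIX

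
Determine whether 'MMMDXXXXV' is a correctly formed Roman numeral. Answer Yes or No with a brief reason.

'MMMDXXXXV': More than 3 consecutive X's

No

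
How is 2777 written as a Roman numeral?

Convert 2777 to Roman numerals:
  2777 contains 2×1000 (MM)
  777 contains 1×500 (D)
  277 contains 2×100 (CC)
  77 contains 1×50 (L)
  27 contains 2×10 (XX)
  7 contains 1×5 (V)
  2 contains 2×1 (II)

MMDCCLXXVII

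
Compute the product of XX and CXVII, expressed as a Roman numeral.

XX = 20
CXVII = 117
20 × 117 = 2340

MMCCCXL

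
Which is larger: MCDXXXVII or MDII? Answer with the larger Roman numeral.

MCDXXXVII = 1437
MDII = 1502
1502 is larger

MDII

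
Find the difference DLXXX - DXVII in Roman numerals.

DLXXX = 580
DXVII = 517
580 - 517 = 63

LXIII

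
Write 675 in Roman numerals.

Convert 675 to Roman numerals:
  675 contains 1×500 (D)
  175 contains 1×100 (C)
  75 contains 1×50 (L)
  25 contains 2×10 (XX)
  5 contains 1×5 (V)

DCLXXV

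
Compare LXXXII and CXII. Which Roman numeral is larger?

LXXXII = 82
CXII = 112
112 is larger

CXII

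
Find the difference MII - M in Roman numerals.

MII = 1002
M = 1000
1002 - 1000 = 2

II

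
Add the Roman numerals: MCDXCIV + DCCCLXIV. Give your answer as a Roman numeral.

MCDXCIV = 1494
DCCCLXIV = 864
1494 + 864 = 2358

MMCCCLVIII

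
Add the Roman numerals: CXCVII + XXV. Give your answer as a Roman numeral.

CXCVII = 197
XXV = 25
197 + 25 = 222

CCXXII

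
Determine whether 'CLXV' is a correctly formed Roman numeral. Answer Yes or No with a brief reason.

'CLXV': Check the rules: uses only the symbols I, V, X, L, C, D, M; no symbol is repeated more than three times in a row; V, L and D each appear at most once; no smaller symbol precedes a larger one (values never increase from left to right). Value: C (100) + L (50) + X (10) + V (5) = 165. So it is a valid standard Roman numeral.

Yes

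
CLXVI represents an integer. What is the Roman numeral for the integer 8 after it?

CLXVI = 166
166 + 8 = 174

CLXXIV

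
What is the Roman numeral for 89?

Convert 89 to Roman numerals:
  89 contains 1×50 (L)
  39 contains 3×10 (XXX)
  9 contains 1×9 (IX)

LXXXIX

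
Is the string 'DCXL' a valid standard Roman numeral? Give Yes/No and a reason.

'DCXL': Check the rules: uses only the symbols I, V, X, L, C, D, M; no symbol is repeated more than three times in a row; V, L and D each appear at most once; the only place a smaller symbol precedes a larger one is the allowed subtractive pair XL, the symbol right after such a pair (if any) is smaller than the pair's first symbol, and otherwise the values never increase from left to right. Value: D (500) + C (100) + XL (40) = 640. So it is a valid standard Roman numeral.

Yes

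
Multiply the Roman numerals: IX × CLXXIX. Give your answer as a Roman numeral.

IX = 9
CLXXIX = 179
9 × 179 = 1611

MDCXI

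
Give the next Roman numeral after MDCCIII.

MDCCIII = 1703, so the next integer is 1703 + 1 = 1704

MDCCIV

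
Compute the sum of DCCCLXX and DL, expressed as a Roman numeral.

DCCCLXX = 870
DL = 550
870 + 550 = 1420

MCDXX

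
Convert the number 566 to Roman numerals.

Convert 566 to Roman numerals:
  566 contains 1×500 (D)
  66 contains 1×50 (L)
  16 contains 1×10 (X)
  6 contains 1×5 (V)
  1 contains 1×1 (I)

DLXVI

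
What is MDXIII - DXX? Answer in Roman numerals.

MDXIII = 1513
DXX = 520
1513 - 520 = 993

CMXCIII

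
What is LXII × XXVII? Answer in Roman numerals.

LXII = 62
XXVII = 27
62 × 27 = 1674

MDCLXXIV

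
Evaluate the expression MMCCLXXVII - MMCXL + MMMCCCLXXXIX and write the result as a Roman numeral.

MMCCLXXVII = 2277, MMCXL = 2140, MMMCCCLXXXIX = 3389
2277 - 2140 = 137
137 + 3389 = 3526

MMMDXXVI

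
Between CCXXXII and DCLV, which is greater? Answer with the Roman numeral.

CCXXXII = 232
DCLV = 655
655 is larger

DCLV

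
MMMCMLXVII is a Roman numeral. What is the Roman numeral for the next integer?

MMMCMLXVII = 3967, so the next integer is 3967 + 1 = 3968

MMMCMLXVIII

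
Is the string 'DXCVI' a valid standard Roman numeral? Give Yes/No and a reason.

'DXCVI': Check the rules: uses only the symbols I, V, X, L, C, D, M; no symbol is repeated more than three times in a row; V, L and D each appear at most once; the only place a smaller symbol precedes a larger one is the allowed subtractive pair XC, the symbol right after such a pair (if any) is smaller than the pair's first symbol, and otherwise the values never increase from left to right. Value: D (500) + XC (90) + V (5) + I (1) = 596. So it is a valid standard Roman numeral.

Yes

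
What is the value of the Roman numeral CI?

CI: C=100, I=1
100 + 1 = 101

101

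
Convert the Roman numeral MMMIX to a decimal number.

MMMIX: M=1000, M=1000, M=1000, IX=9
1000 + 1000 + 1000 + 9 = 3009

3009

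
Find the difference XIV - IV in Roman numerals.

XIV = 14
IV = 4
14 - 4 = 10

X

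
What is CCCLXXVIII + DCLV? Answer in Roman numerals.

CCCLXXVIII = 378
DCLV = 655
378 + 655 = 1033

MXXXIII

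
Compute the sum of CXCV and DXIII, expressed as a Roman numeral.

CXCV = 195
DXIII = 513
195 + 513 = 708

DCCVIII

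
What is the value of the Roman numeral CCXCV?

CCXCV: C=100, C=100, XC=90, V=5
100 + 100 + 90 + 5 = 295

295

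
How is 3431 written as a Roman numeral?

Convert 3431 to Roman numerals:
  3431 contains 3×1000 (MMM)
  431 contains 1×400 (CD)
  31 contains 3×10 (XXX)
  1 contains 1×1 (I)

MMMCDXXXI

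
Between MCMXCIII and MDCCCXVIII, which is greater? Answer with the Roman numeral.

MCMXCIII = 1993
MDCCCXVIII = 1818
1993 is larger

MCMXCIII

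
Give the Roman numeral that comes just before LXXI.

LXXI = 71, so the previous integer is 71 - 1 = 70

LXX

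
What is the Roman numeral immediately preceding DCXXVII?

DCXXVII = 627; previous is 626

DCXXVI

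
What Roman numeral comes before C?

C = 100; previous is 99

XCIX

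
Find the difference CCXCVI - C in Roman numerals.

CCXCVI = 296
C = 100
296 - 100 = 196

CXCVI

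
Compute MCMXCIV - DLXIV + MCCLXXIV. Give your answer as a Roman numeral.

MCMXCIV = 1994, DLXIV = 564, MCCLXXIV = 1274
1994 - 564 = 1430
1430 + 1274 = 2704

MMDCCIV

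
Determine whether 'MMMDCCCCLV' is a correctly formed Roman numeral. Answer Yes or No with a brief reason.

'MMMDCCCCLV': More than 3 consecutive C's

No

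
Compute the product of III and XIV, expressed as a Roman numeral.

III = 3
XIV = 14
3 × 14 = 42

XLII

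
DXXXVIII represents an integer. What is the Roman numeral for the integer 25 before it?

DXXXVIII = 538
538 - 25 = 513

DXIII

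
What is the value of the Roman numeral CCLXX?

CCLXX: C=100, C=100, L=50, X=10, X=10
100 + 100 + 50 + 10 + 10 = 270

270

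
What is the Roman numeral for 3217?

Convert 3217 to Roman numerals:
  3217 contains 3×1000 (MMM)
  217 contains 2×100 (CC)
  17 contains 1×10 (X)
  7 contains 1×5 (V)
  2 contains 2×1 (II)

MMMCCXVII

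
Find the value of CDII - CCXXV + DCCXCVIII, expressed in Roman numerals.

CDII = 402, CCXXV = 225, DCCXCVIII = 798
402 - 225 = 177
177 + 798 = 975

CMLXXV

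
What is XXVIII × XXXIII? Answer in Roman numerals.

XXVIII = 28
XXXIII = 33
28 × 33 = 924

CMXXIV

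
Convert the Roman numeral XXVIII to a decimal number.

XXVIII: X=10, X=10, V=5, I=1, I=1, I=1
10 + 10 + 5 + 1 + 1 + 1 = 28

28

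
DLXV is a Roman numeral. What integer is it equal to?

DLXV: D=500, L=50, X=10, V=5
500 + 50 + 10 + 5 = 565

565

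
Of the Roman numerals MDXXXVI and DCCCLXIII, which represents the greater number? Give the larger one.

MDXXXVI = 1536
DCCCLXIII = 863
1536 is larger

MDXXXVI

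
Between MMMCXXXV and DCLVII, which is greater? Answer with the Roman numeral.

MMMCXXXV = 3135
DCLVII = 657
3135 is larger

MMMCXXXV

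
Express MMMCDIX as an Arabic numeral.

MMMCDIX: M=1000, M=1000, M=1000, CD=400, IX=9
1000 + 1000 + 1000 + 400 + 9 = 3409

3409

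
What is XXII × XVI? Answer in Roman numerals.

XXII = 22
XVI = 16
22 × 16 = 352

CCCLII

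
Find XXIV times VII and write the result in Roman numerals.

XXIV = 24
VII = 7
24 × 7 = 168

CLXVIII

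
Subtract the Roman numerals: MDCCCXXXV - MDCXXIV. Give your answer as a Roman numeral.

MDCCCXXXV = 1835
MDCXXIV = 1624
1835 - 1624 = 211

CCXI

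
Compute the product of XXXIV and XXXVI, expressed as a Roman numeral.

XXXIV = 34
XXXVI = 36
34 × 36 = 1224

MCCXXIV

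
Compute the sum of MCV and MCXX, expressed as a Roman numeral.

MCV = 1105
MCXX = 1120
1105 + 1120 = 2225

MMCCXXV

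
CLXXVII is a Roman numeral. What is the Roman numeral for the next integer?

CLXXVII = 177, so the next integer is 177 + 1 = 178

CLXXVIII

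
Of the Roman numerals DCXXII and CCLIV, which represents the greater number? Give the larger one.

DCXXII = 622
CCLIV = 254
622 is larger

DCXXII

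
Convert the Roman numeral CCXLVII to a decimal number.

CCXLVII: C=100, C=100, XL=40, V=5, I=1, I=1
100 + 100 + 40 + 5 + 1 + 1 = 247

247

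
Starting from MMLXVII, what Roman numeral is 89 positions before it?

MMLXVII = 2067
2067 - 89 = 1978

MCMLXXVIII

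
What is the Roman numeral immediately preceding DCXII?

DCXII = 612; previous is 611

DCXI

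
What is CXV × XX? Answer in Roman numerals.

CXV = 115
XX = 20
115 × 20 = 2300

MMCCC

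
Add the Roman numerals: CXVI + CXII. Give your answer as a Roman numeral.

CXVI = 116
CXII = 112
116 + 112 = 228

CCXXVIII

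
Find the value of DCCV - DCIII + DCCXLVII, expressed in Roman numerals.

DCCV = 705, DCIII = 603, DCCXLVII = 747
705 - 603 = 102
102 + 747 = 849

DCCCXLIX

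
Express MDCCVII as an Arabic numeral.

MDCCVII: M=1000, D=500, C=100, C=100, V=5, I=1, I=1
1000 + 500 + 100 + 100 + 5 + 1 + 1 = 1707

1707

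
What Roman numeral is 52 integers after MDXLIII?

MDXLIII = 1543
1543 + 52 = 1595

MDXCV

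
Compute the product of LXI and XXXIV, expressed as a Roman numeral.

LXI = 61
XXXIV = 34
61 × 34 = 2074

MMLXXIV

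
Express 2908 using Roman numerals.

Convert 2908 to Roman numerals:
  2908 contains 2×1000 (MM)
  908 contains 1×900 (CM)
  8 contains 1×5 (V)
  3 contains 3×1 (III)

MMCMVIII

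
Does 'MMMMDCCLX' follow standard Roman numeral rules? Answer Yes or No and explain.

'MMMMDCCLX': More than 3 consecutive M's

No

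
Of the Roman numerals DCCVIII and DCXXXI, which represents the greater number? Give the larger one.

DCCVIII = 708
DCXXXI = 631
708 is larger

DCCVIII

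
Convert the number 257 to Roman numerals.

Convert 257 to Roman numerals:
  257 contains 2×100 (CC)
  57 contains 1×50 (L)
  7 contains 1×5 (V)
  2 contains 2×1 (II)

CCLVII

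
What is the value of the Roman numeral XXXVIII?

XXXVIII: X=10, X=10, X=10, V=5, I=1, I=1, I=1
10 + 10 + 10 + 5 + 1 + 1 + 1 = 38

38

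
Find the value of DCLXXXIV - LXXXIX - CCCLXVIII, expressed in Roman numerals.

DCLXXXIV = 684, LXXXIX = 89, CCCLXVIII = 368
684 - 89 = 595
595 - 368 = 227

CCXXVII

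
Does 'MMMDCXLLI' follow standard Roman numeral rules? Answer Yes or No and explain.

'MMMDCXLLI': L should not appear more than once

No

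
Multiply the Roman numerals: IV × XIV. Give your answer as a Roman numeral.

IV = 4
XIV = 14
4 × 14 = 56

LVI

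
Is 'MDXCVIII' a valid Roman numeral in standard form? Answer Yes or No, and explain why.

'MDXCVIII': Check the rules: uses only the symbols I, V, X, L, C, D, M; no symbol is repeated more than three times in a row; V, L and D each appear at most once; the only place a smaller symbol precedes a larger one is the allowed subtractive pair XC, the symbol right after such a pair (if any) is smaller than the pair's first symbol, and otherwise the values never increase from left to right. Value: M (1000) + D (500) + XC (90) + V (5) + I (1) + I (1) + I (1) = 1598. So it is a valid standard Roman numeral.

Yes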